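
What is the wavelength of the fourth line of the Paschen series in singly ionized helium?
251.167452 nm

The lines of a series are numbered from the longest wavelength (smallest ΔE) outward; the fourth line is the transition from n = n_f + 4 to n_f.
The Paschen series has all transitions ending at n_f = 3.

For He⁺ (Z = 2), the fourth line (δ-line) is the jump from n = 7 to n = 3:
E_7 = -13.6057 × 2² / 7² = -1.1106693878 eV
E_3 = -13.6057 × 2² / 3² = -6.0469777778 eV
ΔE = E_7 - E_3 = 4.9363083900 eV

λ = hc/E = 1239.84 eV·nm / 4.9363083900 eV
λ = 251.167452 nm

This is the δ-line of the Paschen series in He⁺.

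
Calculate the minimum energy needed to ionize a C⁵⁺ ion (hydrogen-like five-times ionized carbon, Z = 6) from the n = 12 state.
3.40143 eV

The ionization energy is the energy needed to remove the electron completely (n → ∞).

For a hydrogen-like ion with Z = 6, E_n = -13.6057 Z² / n² eV.

At n = 12: E_12 = -13.6057 × 6² / 12² = -3.40142500 eV
At n = ∞: E_∞ = 0 eV

Ionization energy = E_∞ - E_12 = 0 - (-3.40142500) = 3.40142500 eV
Ionization energy ≈ 3.40143 eV

This is also called the binding energy of the electron in state n = 12.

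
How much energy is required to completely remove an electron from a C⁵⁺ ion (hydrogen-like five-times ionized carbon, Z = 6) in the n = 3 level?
54.423 eV

The ionization energy is the energy needed to remove the electron completely (n → ∞).

For a hydrogen-like ion with Z = 6, E_n = -13.6057 Z² / n² eV.

At n = 3: E_3 = -13.6057 × 6² / 3² = -54.422800 eV
At n = ∞: E_∞ = 0 eV

Ionization energy = E_∞ - E_3 = 0 - (-54.422800) = 54.422800 eV
Ionization energy ≈ 54.423 eV

This is also called the binding energy of the electron in state n = 3.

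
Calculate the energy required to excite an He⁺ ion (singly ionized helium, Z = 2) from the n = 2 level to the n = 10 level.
13.061 eV

The energy levels of a hydrogen-like atom are E_n = -13.6057 Z² eV / n².

Energy at n = 2: E_2 = -13.6057 × 2² / 2² = -13.605700 eV
Energy at n = 10: E_10 = -13.6057 × 2² / 10² = -0.544228 eV

The excitation energy is the difference:
ΔE = E_10 - E_2
ΔE = -0.544228 - (-13.605700)
ΔE = 13.061 eV

Since this is positive, energy must be absorbed (photon absorption).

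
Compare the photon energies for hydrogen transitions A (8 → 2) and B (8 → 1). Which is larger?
8 → 1

Calculate the energy for each transition:

Transition 8 → 2:
ΔE₁ = |E_2 - E_8| = |-13.6057/2² - (-13.6057/8²)|
ΔE₁ = |-3.4014250000 - (-0.2125890625)| = 3.1888359 eV

Transition 8 → 1:
ΔE₂ = |E_1 - E_8| = |-13.6057/1² - (-13.6057/8²)|
ΔE₂ = |-13.6057000000 - (-0.2125890625)| = 13.3931109 eV

Since 13.3931109 eV > 3.1888359 eV, the transition 8 → 1 emits the more energetic photon.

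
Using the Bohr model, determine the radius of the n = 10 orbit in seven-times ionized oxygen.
0.6615 nm (or 6.6147 Å)

The Bohr radius formula is:
r_n = n² a₀ / Z

where a₀ = 0.0529177 nm is the Bohr radius.

For O⁷⁺ (Z = 8) at n = 10:
r_10 = 10² × 0.0529177 nm / 8
r_10 = 100 × 0.0529177 nm / 8
r_10 = 5.29177 nm / 8
r_10 = 0.6615 nm

The electron orbits at approximately 0.6615 nm from the nucleus.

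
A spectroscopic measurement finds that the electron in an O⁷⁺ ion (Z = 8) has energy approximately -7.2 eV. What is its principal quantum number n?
n = 11

The exact energy levels follow E_n = -13.6057 Z² / n² eV with Z = 8.

The measured value (-7.2 eV) is reported to only 2 significant figures, so we must test candidate n values and see which one matches to that precision.

Candidate energies:
  n = 9:  E = -13.6057 × 8² / 9² = -10.75018 eV
  n = 10:  E = -13.6057 × 8² / 10² = -8.70765 eV
  n = 11:  E = -13.6057 × 8² / 11² = -7.19640 eV  ← matches
  n = 12:  E = -13.6057 × 8² / 12² = -6.04698 eV
  n = 13:  E = -13.6057 × 8² / 13² = -5.15245 eV

Checking against the measurement of -7.2 eV (2 sig figs), only n = 11 agrees:
E_11 = -7.19640 eV, which rounds to -7.2 eV ✓

Therefore n = 11.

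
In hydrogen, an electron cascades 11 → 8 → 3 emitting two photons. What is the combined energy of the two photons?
1.399 eV

The energy levels of hydrogen are E_n = -13.6057 / n² eV.

First transition (11 → 8):
ΔE₁ = |E_8 - E_11|
ΔE₁ = |-0.212589063 - (-0.112443802)| = 0.100145 eV

Second transition (8 → 3):
ΔE₂ = |E_3 - E_8|
ΔE₂ = |-1.511744444 - (-0.212589063)| = 1.299155 eV

Total energy released:
E_total = ΔE₁ + ΔE₂ = 0.100145 + 1.299155 = 1.399 eV

Note: This equals the direct transition 11 → 3: 1.399 eV ✓
Energy is conserved regardless of the path taken.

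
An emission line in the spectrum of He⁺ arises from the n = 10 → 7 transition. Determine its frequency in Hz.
1.36965e+14 Hz

First, find the transition energy:
E_10 = -13.6057 × 2² / 10² = -0.544228000 eV
E_7 = -13.6057 × 2² / 7² = -1.110669388 eV
|ΔE| = |E_7 - E_10| = 0.566441388 eV

Convert to Joules: E = 0.566441388 eV × (1.602177 × 10⁻¹⁹ J/eV) = 9.0753936e-20 J

Using E = hf:
f = E/h = 9.0753936e-20 J / (6.62607 × 10⁻³⁴ J·s)
f = 1.36965e+14 Hz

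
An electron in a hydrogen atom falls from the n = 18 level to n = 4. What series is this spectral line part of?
Brackett series

The spectral series in hydrogen are named based on the final (lower) energy level:
- Lyman series: n_final = 1 (ultraviolet)
- Balmer series: n_final = 2 (visible/near-UV)
- Paschen series: n_final = 3 (infrared)
- Brackett series: n_final = 4 (infrared)
- Pfund series: n_final = 5 (far infrared)

Since this transition ends at n = 4, it belongs to the Brackett series.

For reference, this 18 → 4 line has photon energy
ΔE = 13.6057 eV × (1/4² - 1/18²) = 0.8083633488 eV,
corresponding to wavelength λ = hc/ΔE = 1239.84 eV·nm / 0.8083633488 eV = 1533.7657 nm in the infrared region.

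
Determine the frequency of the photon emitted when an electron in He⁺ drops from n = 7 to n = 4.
5.539e+14 Hz

First, find the transition energy:
E_7 = -13.6057 × 2² / 7² = -1.11066939 eV
E_4 = -13.6057 × 2² / 4² = -3.40142500 eV
|ΔE| = |E_4 - E_7| = 2.29075561 eV

Convert to Joules: E = 2.29075561 eV × (1.602177 × 10⁻¹⁹ J/eV) = 3.67020e-19 J

Using E = hf:
f = E/h = 3.67020e-19 J / (6.62607 × 10⁻³⁴ J·s)
f = 5.539e+14 Hz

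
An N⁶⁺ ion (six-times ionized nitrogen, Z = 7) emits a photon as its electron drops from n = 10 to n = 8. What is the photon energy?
3.75007 eV

The energy levels are E_n = -13.6057 Z² eV / n².

Energy at n = 10: E_10 = -13.6057 × 7² / 10² = -6.66679300 eV
Energy at n = 8: E_8 = -13.6057 × 7² / 8² = -10.41686406 eV

For emission (electron falling to lower state), the photon energy is:
E_photon = E_10 - E_8 = |-6.66679300 - (-10.41686406)|
E_photon = 3.75007 eV

This energy is carried away by the emitted photon.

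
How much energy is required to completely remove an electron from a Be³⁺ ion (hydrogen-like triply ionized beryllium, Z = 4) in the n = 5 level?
8.708 eV

The ionization energy is the energy needed to remove the electron completely (n → ∞).

For a hydrogen-like ion with Z = 4, E_n = -13.6057 Z² / n² eV.

At n = 5: E_5 = -13.6057 × 4² / 5² = -8.707648 eV
At n = ∞: E_∞ = 0 eV

Ionization energy = E_∞ - E_5 = 0 - (-8.707648) = 8.707648 eV
Ionization energy ≈ 8.708 eV

This is also called the binding energy of the electron in state n = 5.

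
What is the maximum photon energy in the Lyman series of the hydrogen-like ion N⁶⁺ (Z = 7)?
666.679 eV

The series limit corresponds to the transition from n = ∞ to n = 1.
This is the highest energy (shortest wavelength) transition in the Lyman series.

E_∞ = 0 eV
E_1 = -13.6057 × 7² / 1² = -666.679 eV

Energy at series limit:
ΔE = E_∞ - E_1 = 0 - (-666.679) = 666.679 eV

This energy equals the ionization energy from the n = 1 state of N⁶⁺.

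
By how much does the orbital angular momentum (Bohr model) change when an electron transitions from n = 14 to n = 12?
2.11e-34 J·s (or 2ℏ)

In the Bohr model, L_n = nℏ where ℏ = 1.0546e-34 J·s.

L_14 = 14ℏ = 1.4764e-33 J·s
L_12 = 12ℏ = 1.2655e-33 J·s

ΔL = L_14 - L_12 = (14 - 12)ℏ = 2ℏ
ΔL = 2 × 1.0546e-34 J·s = 2.11e-34 J·s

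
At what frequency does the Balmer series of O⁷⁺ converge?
5.26375e+16 Hz

The series limit corresponds to the transition from n = ∞ to n = 2.
This is the highest energy (shortest wavelength) transition in the Balmer series.

E_∞ = 0 eV
E_2 = -13.6057 × 8² / 2² = -217.6912000 eV

Energy at series limit:
ΔE = E_∞ - E_2 = 0 - (-217.6912000) = 217.6912000 eV
E = 217.6912000 eV × (1.602177 × 10⁻¹⁹ J/eV) = 3.4877983e-17 J
f = E/h = 3.4877983e-17 J / (6.62607 × 10⁻³⁴ J·s) = 5.26375e+16 Hz

This energy equals the ionization energy from the n = 2 state of O⁷⁺.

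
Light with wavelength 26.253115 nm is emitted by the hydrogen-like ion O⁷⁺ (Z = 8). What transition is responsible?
n = 11 → n = 4

First, find the photon energy from the wavelength (hc = 1239.84 eV·nm):
E = hc/λ = 1239.84 eV·nm / 26.253115 nm = 47.226396 eV

The energy levels of O⁷⁺ satisfy E_n = -13.6057 × 8² / n² eV, so an emission n_i → n_f releases
ΔE = 13.6057 × 8² × (1/n_f² − 1/n_i²) eV.

Setting ΔE equal to the photon energy:
1/n_f² − 1/n_i² = 47.226396 / (13.6057 × 8²) = 0.054235536

Since 1/n_i² must be positive, we need 1/n_f² > 0.054235536, i.e. n_f ≤ 4. For each allowed n_f, solve n_i = (1/n_f² − 0.054235536)^(−1/2) and check whether it is a whole number:
  n_f = 1: 1/n_i² = 1.000000000 − 0.054235536 = 0.945764464 → n_i = 1.028  (not an integer) ✗
  n_f = 2: 1/n_i² = 0.250000000 − 0.054235536 = 0.195764464 → n_i = 2.260  (not an integer) ✗
  n_f = 3: 1/n_i² = 0.111111111 − 0.054235536 = 0.056875575 → n_i = 4.193  (not an integer) ✗
  n_f = 4: 1/n_i² = 0.062500000 − 0.054235536 = 0.008264464 → n_i = 11.000  → integer, n_i = 11 ✓

Only n_f = 4 gives an integer upper level, n_i = 11.

The transition is from n = 11 to n = 4 (emission).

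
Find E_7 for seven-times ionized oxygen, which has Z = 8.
-17.77 eV

For hydrogen-like ions, the energy levels scale with Z²:
E_n = -13.6057 Z² / n² eV

For O⁷⁺ (Z = 8) at n = 7:
E_7 = -13.6057 × 8² / 7²
E_7 = -13.6057 × 64 / 49
E_7 = -870.7648 / 49
E_7 = -17.77 eV

The energy is 64 times more negative than hydrogen at the same n due to the stronger nuclear charge.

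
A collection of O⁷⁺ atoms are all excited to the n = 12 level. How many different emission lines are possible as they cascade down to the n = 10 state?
3

The electron can occupy levels n = 10, 11, ..., 12 during de-excitation — that is m = 12 - 10 + 1 = 3 distinct levels.

The number of distinct spectral lines equals the number of ways to choose 2 of these m levels (each pair gives one possible emission transition):

Number of lines = m(m-1)/2 = 3×2/2 = 3

These correspond to all possible transitions between the 3 levels:
12 → 11, 12 → 10, 11 → 10

Each transition produces a photon with a unique energy (and thus wavelength). This count does not depend on Z.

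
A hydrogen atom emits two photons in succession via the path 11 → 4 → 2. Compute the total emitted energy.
3.29 eV

The energy levels of hydrogen are E_n = -13.6057 / n² eV.

First transition (11 → 4):
ΔE₁ = |E_4 - E_11|
ΔE₁ = |-0.85035625 - (-0.11244380)| = 0.73791 eV

Second transition (4 → 2):
ΔE₂ = |E_2 - E_4|
ΔE₂ = |-3.40142500 - (-0.85035625)| = 2.55107 eV

Total energy released:
E_total = ΔE₁ + ΔE₂ = 0.73791 + 2.55107 = 3.29 eV

Note: This equals the direct transition 11 → 2: 3.29 eV ✓
Energy is conserved regardless of the path taken.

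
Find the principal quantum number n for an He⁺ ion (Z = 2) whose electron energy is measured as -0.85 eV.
n = 8

The exact energy levels follow E_n = -13.6057 Z² / n² eV with Z = 2.

The measured value (-0.85 eV) is reported to only 2 significant figures, so we must test candidate n values and see which one matches to that precision.

Candidate energies:
  n = 6:  E = -13.6057 × 2² / 6² = -1.51174 eV
  n = 7:  E = -13.6057 × 2² / 7² = -1.11067 eV
  n = 8:  E = -13.6057 × 2² / 8² = -0.85036 eV  ← matches
  n = 9:  E = -13.6057 × 2² / 9² = -0.67189 eV
  n = 10:  E = -13.6057 × 2² / 10² = -0.54423 eV

Checking against the measurement of -0.85 eV (2 sig figs), only n = 8 agrees:
E_8 = -0.85036 eV, which rounds to -0.85 eV ✓

Therefore n = 8.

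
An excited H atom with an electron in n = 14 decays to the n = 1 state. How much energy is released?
13.53628 eV

The energy levels are E_n = -13.6057 eV / n².

Energy at n = 14: E_14 = -13.6057 / 14² = -0.06941684 eV
Energy at n = 1: E_1 = -13.6057 / 1² = -13.60570000 eV

For emission (electron falling to lower state), the photon energy is:
E_photon = E_14 - E_1 = |-0.06941684 - (-13.60570000)|
E_photon = 13.53628 eV

This energy is carried away by the emitted photon.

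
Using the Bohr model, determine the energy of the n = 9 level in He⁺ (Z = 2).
-0.6719 eV

For hydrogen-like ions, the energy levels scale with Z²:
E_n = -13.6057 Z² / n² eV

For He⁺ (Z = 2) at n = 9:
E_9 = -13.6057 × 2² / 9²
E_9 = -13.6057 × 4 / 81
E_9 = -54.4228 / 81
E_9 = -0.6719 eV

The energy is 4 times more negative than hydrogen at the same n due to the stronger nuclear charge.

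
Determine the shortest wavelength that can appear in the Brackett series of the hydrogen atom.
1458.0242 nm

The series limit corresponds to the transition from n = ∞ to n = 4.
This is the highest energy (shortest wavelength) transition in the Brackett series.

E_∞ = 0 eV
E_4 = -13.6057 / 4² = -0.8503562500 eV

Energy at series limit:
ΔE = E_∞ - E_4 = 0 - (-0.8503562500) = 0.8503562500 eV
λ = hc/E = 1239.84 eV·nm / 0.8503562500 eV = 1458.0242 nm

This energy equals the ionization energy from the n = 4 state of hydrogen.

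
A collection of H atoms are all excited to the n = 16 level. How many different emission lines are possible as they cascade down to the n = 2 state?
105

The electron can occupy levels n = 2, 3, ..., 16 during de-excitation — that is m = 16 - 2 + 1 = 15 distinct levels.

The number of distinct spectral lines equals the number of ways to choose 2 of these m levels (each pair gives one possible emission transition):

Number of lines = m(m-1)/2 = 15×14/2 = 105

These correspond to all possible transitions between the 15 levels:
16 → 15, 16 → 14, 16 → 13, 16 → 12, 16 → 11, 16 → 10, 16 → 9, 16 → 8...

Each transition produces a photon with a unique energy (and thus wavelength). This count does not depend on Z.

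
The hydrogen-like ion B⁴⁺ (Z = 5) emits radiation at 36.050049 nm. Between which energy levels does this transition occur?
n = 10 → n = 3

First, find the photon energy from the wavelength (hc = 1239.84 eV·nm):
E = hc/λ = 1239.84 eV·nm / 36.050049 nm = 34.392186 eV

The energy levels of B⁴⁺ satisfy E_n = -13.6057 × 5² / n² eV, so an emission n_i → n_f releases
ΔE = 13.6057 × 5² × (1/n_f² − 1/n_i²) eV.

Setting ΔE equal to the photon energy:
1/n_f² − 1/n_i² = 34.392186 / (13.6057 × 5²) = 0.10111111

Since 1/n_i² must be positive, we need 1/n_f² > 0.10111111, i.e. n_f ≤ 3. For each allowed n_f, solve n_i = (1/n_f² − 0.10111111)^(−1/2) and check whether it is a whole number:
  n_f = 1: 1/n_i² = 1.00000000 − 0.10111111 = 0.89888889 → n_i = 1.055  (not an integer) ✗
  n_f = 2: 1/n_i² = 0.25000000 − 0.10111111 = 0.14888889 → n_i = 2.592  (not an integer) ✗
  n_f = 3: 1/n_i² = 0.11111111 − 0.10111111 = 0.01000000 → n_i = 10.000  → integer, n_i = 10 ✓

Only n_f = 3 gives an integer upper level, n_i = 10.

The transition is from n = 10 to n = 3 (emission).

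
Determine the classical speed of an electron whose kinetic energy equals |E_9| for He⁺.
4.86e+05 m/s (or 0.16216% of c)

The binding energy at n = 9 for He⁺ is:
E_9 = -13.6057 × 2²/9² = -0.6718864 eV
|E_9| = 0.6718864 eV

Convert to Joules:
KE = 0.6718864 eV × (1.602177 × 10⁻¹⁹ J/eV) = 1.0765e-19 J

Using KE = ½mv²:
v = √(2·KE/m_e)
v = √(2 × 1.0765e-19 J / 9.10938 × 10⁻³¹ kg)
v = 4.86e+05 m/s

This is approximately 0.16216% the speed of light.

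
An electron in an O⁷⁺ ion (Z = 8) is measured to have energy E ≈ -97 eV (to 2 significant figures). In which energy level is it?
n = 3

The exact energy levels follow E_n = -13.6057 Z² / n² eV with Z = 8.

The measured value (-97 eV) is reported to only 2 significant figures, so we must test candidate n values and see which one matches to that precision.

Candidate energies:
  n = 1:  E = -13.6057 × 8² / 1² = -870.76480 eV
  n = 2:  E = -13.6057 × 8² / 2² = -217.69120 eV
  n = 3:  E = -13.6057 × 8² / 3² = -96.75164 eV  ← matches
  n = 4:  E = -13.6057 × 8² / 4² = -54.42280 eV
  n = 5:  E = -13.6057 × 8² / 5² = -34.83059 eV

Checking against the measurement of -97 eV (2 sig figs), only n = 3 agrees:
E_3 = -96.75164 eV, which rounds to -97 eV ✓

Therefore n = 3.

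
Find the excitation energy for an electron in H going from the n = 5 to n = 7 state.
0.2666 eV

The energy levels of a hydrogen-like atom are E_n = -13.6057 eV / n².

Energy at n = 5: E_5 = -13.6057 / 5² = -0.5442280 eV
Energy at n = 7: E_7 = -13.6057 / 7² = -0.2776673 eV

The excitation energy is the difference:
ΔE = E_7 - E_5
ΔE = -0.2776673 - (-0.5442280)
ΔE = 0.2666 eV

Since this is positive, energy must be absorbed (photon absorption).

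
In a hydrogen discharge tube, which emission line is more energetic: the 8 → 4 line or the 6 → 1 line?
6 → 1

Calculate the energy for each transition:

Transition 8 → 4:
ΔE₁ = |E_4 - E_8| = |-13.6057/4² - (-13.6057/8²)|
ΔE₁ = |-0.85035625 - (-0.21258906)| = 0.63777 eV

Transition 6 → 1:
ΔE₂ = |E_1 - E_6| = |-13.6057/1² - (-13.6057/6²)|
ΔE₂ = |-13.60570000 - (-0.37793611)| = 13.22776 eV

Since 13.22776 eV > 0.63777 eV, the transition 6 → 1 emits the more energetic photon.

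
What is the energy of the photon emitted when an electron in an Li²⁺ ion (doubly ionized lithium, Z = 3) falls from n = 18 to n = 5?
4.520116 eV

The energy levels are E_n = -13.6057 Z² eV / n².

Energy at n = 18: E_18 = -13.6057 × 3² / 18² = -0.377936111 eV
Energy at n = 5: E_5 = -13.6057 × 3² / 5² = -4.898052000 eV

For emission (electron falling to lower state), the photon energy is:
E_photon = E_18 - E_5 = |-0.377936111 - (-4.898052000)|
E_photon = 4.520116 eV

This energy is carried away by the emitted photon.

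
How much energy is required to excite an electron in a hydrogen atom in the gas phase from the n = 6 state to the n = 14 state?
0.31 eV

The energy levels of a hydrogen-like atom are E_n = -13.6057 eV / n².

Energy at n = 6: E_6 = -13.6057 / 6² = -0.37794 eV
Energy at n = 14: E_14 = -13.6057 / 14² = -0.06942 eV

The excitation energy is the difference:
ΔE = E_14 - E_6
ΔE = -0.06942 - (-0.37794)
ΔE = 0.31 eV

Since this is positive, energy must be absorbed (photon absorption).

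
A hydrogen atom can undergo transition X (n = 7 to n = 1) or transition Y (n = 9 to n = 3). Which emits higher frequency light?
7 → 1

Calculate the energy for each transition:

Transition 7 → 1:
ΔE₁ = |E_1 - E_7| = |-13.6057/1² - (-13.6057/7²)|
ΔE₁ = |-13.605700000 - (-0.277667347)| = 13.328033 eV

Transition 9 → 3:
ΔE₂ = |E_3 - E_9| = |-13.6057/3² - (-13.6057/9²)|
ΔE₂ = |-1.511744444 - (-0.167971605)| = 1.343773 eV

Since 13.328033 eV > 1.343773 eV, the transition 7 → 1 emits the more energetic photon.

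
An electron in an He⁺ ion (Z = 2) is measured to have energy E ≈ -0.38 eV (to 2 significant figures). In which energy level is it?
n = 12

The exact energy levels follow E_n = -13.6057 Z² / n² eV with Z = 2.

The measured value (-0.38 eV) is reported to only 2 significant figures, so we must test candidate n values and see which one matches to that precision.

Candidate energies:
  n = 10:  E = -13.6057 × 2² / 10² = -0.54423 eV
  n = 11:  E = -13.6057 × 2² / 11² = -0.44978 eV
  n = 12:  E = -13.6057 × 2² / 12² = -0.37794 eV  ← matches
  n = 13:  E = -13.6057 × 2² / 13² = -0.32203 eV
  n = 14:  E = -13.6057 × 2² / 14² = -0.27767 eV

Checking against the measurement of -0.38 eV (2 sig figs), only n = 12 agrees:
E_12 = -0.37794 eV, which rounds to -0.38 eV ✓

Therefore n = 12.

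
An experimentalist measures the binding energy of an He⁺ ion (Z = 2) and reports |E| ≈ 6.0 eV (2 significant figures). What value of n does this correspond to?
n = 3

The exact energy levels follow E_n = -13.6057 Z² / n² eV with Z = 2.

The measured value (-6.0 eV) is reported to only 2 significant figures, so we must test candidate n values and see which one matches to that precision.

Candidate energies:
  n = 1:  E = -13.6057 × 2² / 1² = -54.42280 eV
  n = 2:  E = -13.6057 × 2² / 2² = -13.60570 eV
  n = 3:  E = -13.6057 × 2² / 3² = -6.04698 eV  ← matches
  n = 4:  E = -13.6057 × 2² / 4² = -3.40143 eV
  n = 5:  E = -13.6057 × 2² / 5² = -2.17691 eV

Checking against the measurement of -6.0 eV (2 sig figs), only n = 3 agrees:
E_3 = -6.04698 eV, which rounds to -6.0 eV ✓

Therefore n = 3.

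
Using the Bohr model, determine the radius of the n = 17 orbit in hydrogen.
15.29322 nm (or 152.93221 Å)

The Bohr radius formula is:
r_n = n² a₀ / Z

where a₀ = 0.05291772 nm is the Bohr radius.

For H (Z = 1) at n = 17:
r_17 = 17² × 0.05291772 nm / 1
r_17 = 289 × 0.05291772 nm / 1
r_17 = 15.293221 nm / 1
r_17 = 15.29322 nm

The electron orbits at approximately 15.29322 nm from the nucleus.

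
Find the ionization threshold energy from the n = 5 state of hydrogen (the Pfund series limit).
0.54423 eV

The series limit corresponds to the transition from n = ∞ to n = 5.
This is the highest energy (shortest wavelength) transition in the Pfund series.

E_∞ = 0 eV
E_5 = -13.6057 / 5² = -0.54423 eV

Energy at series limit:
ΔE = E_∞ - E_5 = 0 - (-0.54423) = 0.54423 eV

This energy equals the ionization energy from the n = 5 state of hydrogen.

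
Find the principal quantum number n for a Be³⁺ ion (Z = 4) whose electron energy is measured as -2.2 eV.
n = 10

The exact energy levels follow E_n = -13.6057 Z² / n² eV with Z = 4.

The measured value (-2.2 eV) is reported to only 2 significant figures, so we must test candidate n values and see which one matches to that precision.

Candidate energies:
  n = 8:  E = -13.6057 × 4² / 8² = -3.40143 eV
  n = 9:  E = -13.6057 × 4² / 9² = -2.68755 eV
  n = 10:  E = -13.6057 × 4² / 10² = -2.17691 eV  ← matches
  n = 11:  E = -13.6057 × 4² / 11² = -1.79910 eV
  n = 12:  E = -13.6057 × 4² / 12² = -1.51174 eV

Checking against the measurement of -2.2 eV (2 sig figs), only n = 10 agrees:
E_10 = -2.17691 eV, which rounds to -2.2 eV ✓

Therefore n = 10.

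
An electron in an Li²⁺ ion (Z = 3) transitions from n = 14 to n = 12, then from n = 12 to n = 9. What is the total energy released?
0.89 eV

The energy levels of Li²⁺ are E_n = -13.6057 × 3² / n² eV.

First transition (14 → 12):
ΔE₁ = |E_12 - E_14|
ΔE₁ = |-0.85035625 - (-0.62475153)| = 0.22560 eV

Second transition (12 → 9):
ΔE₂ = |E_9 - E_12|
ΔE₂ = |-1.51174444 - (-0.85035625)| = 0.66139 eV

Total energy released:
E_total = ΔE₁ + ΔE₂ = 0.22560 + 0.66139 = 0.89 eV

Note: This equals the direct transition 14 → 9: 0.89 eV ✓
Energy is conserved regardless of the path taken.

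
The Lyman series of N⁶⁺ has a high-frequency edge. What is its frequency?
1.61202e+17 Hz

The series limit corresponds to the transition from n = ∞ to n = 1.
This is the highest energy (shortest wavelength) transition in the Lyman series.

E_∞ = 0 eV
E_1 = -13.6057 × 7² / 1² = -666.679300 eV

Energy at series limit:
ΔE = E_∞ - E_1 = 0 - (-666.679300) = 666.679300 eV
E = 666.679300 eV × (1.602177 × 10⁻¹⁹ J/eV) = 1.0681382e-16 J
f = E/h = 1.0681382e-16 J / (6.62607 × 10⁻³⁴ J·s) = 1.61202e+17 Hz

This energy equals the ionization energy from the n = 1 state of N⁶⁺.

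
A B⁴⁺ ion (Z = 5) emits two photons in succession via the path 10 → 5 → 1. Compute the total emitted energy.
336.741 eV

The energy levels of B⁴⁺ are E_n = -13.6057 × 5² / n² eV.

First transition (10 → 5):
ΔE₁ = |E_5 - E_10|
ΔE₁ = |-13.605700000 - (-3.401425000)| = 10.204275 eV

Second transition (5 → 1):
ΔE₂ = |E_1 - E_5|
ΔE₂ = |-340.142500000 - (-13.605700000)| = 326.536800 eV

Total energy released:
E_total = ΔE₁ + ΔE₂ = 10.204275 + 326.536800 = 336.741 eV

Note: This equals the direct transition 10 → 1: 336.741 eV ✓
Energy is conserved regardless of the path taken.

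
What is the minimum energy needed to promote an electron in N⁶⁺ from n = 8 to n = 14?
7.0154 eV

The energy levels of a hydrogen-like atom are E_n = -13.6057 Z² eV / n².

Energy at n = 8: E_8 = -13.6057 × 7² / 8² = -10.4168641 eV
Energy at n = 14: E_14 = -13.6057 × 7² / 14² = -3.4014250 eV

The excitation energy is the difference:
ΔE = E_14 - E_8
ΔE = -3.4014250 - (-10.4168641)
ΔE = 7.0154 eV

Since this is positive, energy must be absorbed (photon absorption).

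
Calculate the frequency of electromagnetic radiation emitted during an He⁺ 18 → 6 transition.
3.2492e+14 Hz

First, find the transition energy:
E_18 = -13.6057 × 2² / 18² = -0.1679716 eV
E_6 = -13.6057 × 2² / 6² = -1.5117444 eV
|ΔE| = |E_6 - E_18| = 1.3437728 eV

Convert to Joules: E = 1.3437728 eV × (1.602177 × 10⁻¹⁹ J/eV) = 2.152962e-19 J

Using E = hf:
f = E/h = 2.152962e-19 J / (6.62607 × 10⁻³⁴ J·s)
f = 3.2492e+14 Hz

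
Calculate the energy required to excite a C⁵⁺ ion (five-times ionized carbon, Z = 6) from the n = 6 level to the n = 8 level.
5.95 eV

The energy levels of a hydrogen-like atom are E_n = -13.6057 Z² eV / n².

Energy at n = 6: E_6 = -13.6057 × 6² / 6² = -13.60570 eV
Energy at n = 8: E_8 = -13.6057 × 6² / 8² = -7.65321 eV

The excitation energy is the difference:
ΔE = E_8 - E_6
ΔE = -7.65321 - (-13.60570)
ΔE = 5.95 eV

Since this is positive, energy must be absorbed (photon absorption).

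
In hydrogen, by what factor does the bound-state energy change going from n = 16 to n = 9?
3.16

Using E_n = -13.6057 Z² / n² eV with Z = 1:

E_9 = -13.6057 / 9² = -13.6057 / 81 = -0.16797160 eV
E_16 = -13.6057 / 16² = -13.6057 / 256 = -0.05314727 eV

The ratio is:
E_9/E_16 = (-0.16797160) / (-0.05314727)
E_9/E_16 = (-13.6057/81) / (-13.6057/256)
E_9/E_16 = 256/81
E_9/E_16 = 3.16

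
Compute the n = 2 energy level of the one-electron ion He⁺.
-13.605700 eV

For hydrogen-like ions, the energy levels scale with Z²:
E_n = -13.6057 Z² / n² eV

For He⁺ (Z = 2) at n = 2:
E_2 = -13.6057 × 2² / 2²
E_2 = -13.6057 × 4 / 4
E_2 = -54.4228 / 4
E_2 = -13.605700 eV

The energy is 4 times more negative than hydrogen at the same n due to the stronger nuclear charge.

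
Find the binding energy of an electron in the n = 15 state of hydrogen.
0.06 eV

The ionization energy is the energy needed to remove the electron completely (n → ∞).

For hydrogen, E_n = -13.6057 eV / n².

At n = 15: E_15 = -13.6057 / 15² = -0.06047 eV
At n = ∞: E_∞ = 0 eV

Ionization energy = E_∞ - E_15 = 0 - (-0.06047) = 0.06047 eV
Ionization energy ≈ 0.06 eV

This is also called the binding energy of the electron in state n = 15.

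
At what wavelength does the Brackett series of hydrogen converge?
1458.02421 nm

The series limit corresponds to the transition from n = ∞ to n = 4.
This is the highest energy (shortest wavelength) transition in the Brackett series.

E_∞ = 0 eV
E_4 = -13.6057 / 4² = -0.85035625000 eV

Energy at series limit:
ΔE = E_∞ - E_4 = 0 - (-0.85035625000) = 0.85035625000 eV
λ = hc/E = 1239.84 eV·nm / 0.85035625000 eV = 1458.02421 nm

This energy equals the ionization energy from the n = 4 state of hydrogen.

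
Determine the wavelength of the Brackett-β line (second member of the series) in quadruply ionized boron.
104.978 nm

The lines of a series are numbered from the longest wavelength (smallest ΔE) outward; the second line is the transition from n = n_f + 2 to n_f.
The Brackett series has all transitions ending at n_f = 4.

For B⁴⁺ (Z = 5), the second line (β-line) is the jump from n = 6 to n = 4:
E_6 = -13.6057 × 5² / 6² = -9.448403 eV
E_4 = -13.6057 × 5² / 4² = -21.258906 eV
ΔE = E_6 - E_4 = 11.810503 eV

λ = hc/E = 1239.84 eV·nm / 11.810503 eV
λ = 104.978 nm

This is the β-line of the Brackett series in B⁴⁺.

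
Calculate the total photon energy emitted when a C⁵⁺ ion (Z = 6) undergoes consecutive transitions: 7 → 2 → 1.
479.809 eV

The energy levels of C⁵⁺ are E_n = -13.6057 × 6² / n² eV.

First transition (7 → 2):
ΔE₁ = |E_2 - E_7|
ΔE₁ = |-122.451300000 - (-9.996024490)| = 112.455276 eV

Second transition (2 → 1):
ΔE₂ = |E_1 - E_2|
ΔE₂ = |-489.805200000 - (-122.451300000)| = 367.353900 eV

Total energy released:
E_total = ΔE₁ + ΔE₂ = 112.455276 + 367.353900 = 479.809 eV

Note: This equals the direct transition 7 → 1: 479.809 eV ✓
Energy is conserved regardless of the path taken.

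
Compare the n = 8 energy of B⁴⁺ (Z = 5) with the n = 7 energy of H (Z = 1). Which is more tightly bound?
B⁴⁺ at n = 8 (E = -5.314727 eV)

Using E_n = -13.6057 Z² / n² eV:

B⁴⁺ (Z = 5) at n = 8:
E = -13.6057 × 5² / 8² = -13.6057 × 25 / 64 = -5.314726563 eV

H (Z = 1) at n = 7:
E = -13.6057 × 1² / 7² = -13.6057 × 1 / 49 = -0.277667347 eV

Since -5.314726563 eV < -0.277667347 eV,
B⁴⁺ at n = 8 is more tightly bound (requires more energy to ionize).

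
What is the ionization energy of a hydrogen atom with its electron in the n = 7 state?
0.277667 eV

The ionization energy is the energy needed to remove the electron completely (n → ∞).

For hydrogen, E_n = -13.6057 eV / n².

At n = 7: E_7 = -13.6057 / 7² = -0.277667347 eV
At n = ∞: E_∞ = 0 eV

Ionization energy = E_∞ - E_7 = 0 - (-0.277667347) = 0.277667347 eV
Ionization energy ≈ 0.277667 eV

This is also called the binding energy of the electron in state n = 7.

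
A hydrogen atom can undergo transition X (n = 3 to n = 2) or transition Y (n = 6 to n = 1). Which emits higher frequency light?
6 → 1

Calculate the energy for each transition:

Transition 3 → 2:
ΔE₁ = |E_2 - E_3| = |-13.6057/2² - (-13.6057/3²)|
ΔE₁ = |-3.401425000000 - (-1.511744444444)| = 1.889680556 eV

Transition 6 → 1:
ΔE₂ = |E_1 - E_6| = |-13.6057/1² - (-13.6057/6²)|
ΔE₂ = |-13.605700000000 - (-0.377936111111)| = 13.227763889 eV

Since 13.227763889 eV > 1.889680556 eV, the transition 6 → 1 emits the more energetic photon.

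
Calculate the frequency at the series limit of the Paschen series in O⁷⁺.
2.34e+16 Hz

The series limit corresponds to the transition from n = ∞ to n = 3.
This is the highest energy (shortest wavelength) transition in the Paschen series.

E_∞ = 0 eV
E_3 = -13.6057 × 8² / 3² = -96.75164444 eV

Energy at series limit:
ΔE = E_∞ - E_3 = 0 - (-96.75164444) = 96.75164444 eV
E = 96.75164444 eV × (1.602177 × 10⁻¹⁹ J/eV) = 1.5501e-17 J
f = E/h = 1.5501e-17 J / (6.62607 × 10⁻³⁴ J·s) = 2.34e+16 Hz

This energy equals the ionization energy from the n = 3 state of O⁷⁺.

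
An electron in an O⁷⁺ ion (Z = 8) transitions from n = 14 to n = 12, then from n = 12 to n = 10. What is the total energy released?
4.26497 eV

The energy levels of O⁷⁺ are E_n = -13.6057 × 8² / n² eV.

First transition (14 → 12):
ΔE₁ = |E_12 - E_14|
ΔE₁ = |-6.04697777778 - (-4.44267755102)| = 1.60430023 eV

Second transition (12 → 10):
ΔE₂ = |E_10 - E_12|
ΔE₂ = |-8.70764800000 - (-6.04697777778)| = 2.66067022 eV

Total energy released:
E_total = ΔE₁ + ΔE₂ = 1.60430023 + 2.66067022 = 4.26497 eV

Note: This equals the direct transition 14 → 10: 4.26497 eV ✓
Energy is conserved regardless of the path taken.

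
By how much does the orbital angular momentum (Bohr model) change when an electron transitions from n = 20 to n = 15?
5.27e-34 J·s (or 5ℏ)

In the Bohr model, L_n = nℏ where ℏ = 1.0546e-34 J·s.

L_20 = 20ℏ = 2.1092e-33 J·s
L_15 = 15ℏ = 1.5819e-33 J·s

ΔL = L_20 - L_15 = (20 - 15)ℏ = 5ℏ
ΔL = 5 × 1.0546e-34 J·s = 5.27e-34 J·s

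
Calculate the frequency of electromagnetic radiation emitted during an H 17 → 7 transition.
5.5756e+13 Hz

First, find the transition energy:
E_17 = -13.6057 / 17² = -0.04707855 eV
E_7 = -13.6057 / 7² = -0.27766735 eV
|ΔE| = |E_7 - E_17| = 0.23058880 eV

Convert to Joules: E = 0.23058880 eV × (1.602177 × 10⁻¹⁹ J/eV) = 3.694441e-20 J

Using E = hf:
f = E/h = 3.694441e-20 J / (6.62607 × 10⁻³⁴ J·s)
f = 5.5756e+13 Hz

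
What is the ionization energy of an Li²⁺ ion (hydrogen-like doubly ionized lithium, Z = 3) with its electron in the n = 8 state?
1.913302 eV

The ionization energy is the energy needed to remove the electron completely (n → ∞).

For a hydrogen-like ion with Z = 3, E_n = -13.6057 Z² / n² eV.

At n = 8: E_8 = -13.6057 × 3² / 8² = -1.913301563 eV
At n = ∞: E_∞ = 0 eV

Ionization energy = E_∞ - E_8 = 0 - (-1.913301563) = 1.913301563 eV
Ionization energy ≈ 1.913302 eV

This is also called the binding energy of the electron in state n = 8.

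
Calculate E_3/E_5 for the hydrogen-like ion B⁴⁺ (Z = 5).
2.78

Using E_n = -13.6057 Z² / n² eV with Z = 5:

E_3 = -13.6057 × 5² / 3² = -340.1425 / 9 = -37.79361111 eV
E_5 = -13.6057 × 5² / 5² = -340.1425 / 25 = -13.60570000 eV

The ratio is:
E_3/E_5 = (-37.79361111) / (-13.60570000)
E_3/E_5 = (-340.1425/9) / (-340.1425/25)
E_3/E_5 = 25/9
E_3/E_5 = 2.78
(Note: the Z² factors cancel in the ratio.)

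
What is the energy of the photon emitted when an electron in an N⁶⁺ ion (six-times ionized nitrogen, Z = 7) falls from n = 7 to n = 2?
153.064125 eV

The energy levels are E_n = -13.6057 Z² eV / n².

Energy at n = 7: E_7 = -13.6057 × 7² / 7² = -13.605700000 eV
Energy at n = 2: E_2 = -13.6057 × 7² / 2² = -166.669825000 eV

For emission (electron falling to lower state), the photon energy is:
E_photon = E_7 - E_2 = |-13.605700000 - (-166.669825000)|
E_photon = 153.064125 eV

This energy is carried away by the emitted photon.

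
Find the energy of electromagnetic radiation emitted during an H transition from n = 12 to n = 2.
3.307 eV

The energy levels are E_n = -13.6057 eV / n².

Energy at n = 12: E_12 = -13.6057 / 12² = -0.094484 eV
Energy at n = 2: E_2 = -13.6057 / 2² = -3.401425 eV

For emission (electron falling to lower state), the photon energy is:
E_photon = E_12 - E_2 = |-0.094484 - (-3.401425)|
E_photon = 3.307 eV

This energy is carried away by the emitted photon.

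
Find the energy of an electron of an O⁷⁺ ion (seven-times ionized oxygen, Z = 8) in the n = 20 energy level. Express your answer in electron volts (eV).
-2.17691 eV

The energy levels of a hydrogen-like atom are given by:
E_n = -13.6057 Z² / n² eV  (with Z = 8 for O⁷⁺)

For n = 20:
E_20 = -13.6057 × 8² / 20²
E_20 = -13.6057 × 64 / 400
E_20 = -2.17691 eV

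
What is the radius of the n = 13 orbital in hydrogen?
8.943095 nm (or 89.430948 Å)

The Bohr radius formula is:
r_n = n² a₀ / Z

where a₀ = 0.052917721 nm is the Bohr radius.

For H (Z = 1) at n = 13:
r_13 = 13² × 0.052917721 nm / 1
r_13 = 169 × 0.052917721 nm / 1
r_13 = 8.9430948 nm / 1
r_13 = 8.943095 nm

The electron orbits at approximately 8.943095 nm from the nucleus.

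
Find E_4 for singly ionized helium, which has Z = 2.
-3.40 eV

For hydrogen-like ions, the energy levels scale with Z²:
E_n = -13.6057 Z² / n² eV

For He⁺ (Z = 2) at n = 4:
E_4 = -13.6057 × 2² / 4²
E_4 = -13.6057 × 4 / 16
E_4 = -54.4228 / 16
E_4 = -3.40 eV

The energy is 4 times more negative than hydrogen at the same n due to the stronger nuclear charge.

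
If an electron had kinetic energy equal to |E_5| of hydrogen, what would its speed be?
4.37539e+05 m/s (or 0.15% of c)

The binding energy at n = 5 for hydrogen is:
E_5 = -13.6057/5² = -0.544228000 eV
|E_5| = 0.544228000 eV

Convert to Joules:
KE = 0.544228000 eV × (1.602177 × 10⁻¹⁹ J/eV) = 8.7194958e-20 J

Using KE = ½mv²:
v = √(2·KE/m_e)
v = √(2 × 8.7194958e-20 J / 9.10938 × 10⁻³¹ kg)
v = 4.37539e+05 m/s

This is approximately 0.15% the speed of light.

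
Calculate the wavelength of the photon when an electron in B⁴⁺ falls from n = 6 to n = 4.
104.98 nm

First, find the transition energy using E_n = -13.6057 Z² / n² eV:
E_6 = -13.6057 × 5² / 6² = -9.44840 eV
E_4 = -13.6057 × 5² / 4² = -21.25891 eV

Photon energy: |ΔE| = |E_4 - E_6| = 11.81051 eV

Convert to wavelength using E = hc/λ with hc = 1239.84 eV·nm:
λ = hc/E = 1239.84 eV·nm / 11.81051 eV
λ = 104.98 nm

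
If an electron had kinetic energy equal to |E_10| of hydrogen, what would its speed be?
2.19e+05 m/s (or 0.073% of c)

The binding energy at n = 10 for hydrogen is:
E_10 = -13.6057/10² = -0.136057 eV
|E_10| = 0.136057 eV

Convert to Joules:
KE = 0.136057 eV × (1.602177 × 10⁻¹⁹ J/eV) = 2.1799e-20 J

Using KE = ½mv²:
v = √(2·KE/m_e)
v = √(2 × 2.1799e-20 J / 9.10938 × 10⁻³¹ kg)
v = 2.19e+05 m/s

This is approximately 0.073% the speed of light.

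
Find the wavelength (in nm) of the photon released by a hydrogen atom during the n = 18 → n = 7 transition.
5260.81645 nm

First, find the transition energy using E_n = -13.6057 / n² eV:
E_18 = -13.6057 / 18² = -0.04199290123 eV
E_7 = -13.6057 / 7² = -0.27766734694 eV

Photon energy: |ΔE| = |E_7 - E_18| = 0.23567444571 eV

Convert to wavelength using E = hc/λ with hc = 1239.84 eV·nm:
λ = hc/E = 1239.84 eV·nm / 0.23567444571 eV
λ = 5260.81645 nm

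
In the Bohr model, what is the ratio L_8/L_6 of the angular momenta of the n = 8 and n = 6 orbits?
1.33333

In the Bohr model, L_n = nℏ, so the ratio is purely the ratio of quantum numbers:

L_8/L_6 = 8ℏ / 6ℏ = 8/6 = 1.33333

The angular momentum scales linearly with n.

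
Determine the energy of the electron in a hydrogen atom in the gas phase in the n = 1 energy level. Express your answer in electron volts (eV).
-13.60570 eV

The energy levels of a hydrogen-like atom are given by:
E_n = -13.6057 eV / n²

For n = 1:
E_1 = -13.6057 eV / 1²
E_1 = -13.6057 eV / 1
E_1 = -13.60570 eV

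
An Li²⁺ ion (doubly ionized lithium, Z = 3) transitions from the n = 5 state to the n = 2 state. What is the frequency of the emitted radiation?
6.218e+15 Hz

First, find the transition energy:
E_5 = -13.6057 × 3² / 5² = -4.89805200 eV
E_2 = -13.6057 × 3² / 2² = -30.61282500 eV
|ΔE| = |E_2 - E_5| = 25.71477300 eV

Convert to Joules: E = 25.71477300 eV × (1.602177 × 10⁻¹⁹ J/eV) = 4.11996e-18 J

Using E = hf:
f = E/h = 4.11996e-18 J / (6.62607 × 10⁻³⁴ J·s)
f = 6.218e+15 Hz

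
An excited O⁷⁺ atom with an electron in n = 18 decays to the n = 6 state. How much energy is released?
21.500365 eV

The energy levels are E_n = -13.6057 Z² eV / n².

Energy at n = 18: E_18 = -13.6057 × 8² / 18² = -2.687545679 eV
Energy at n = 6: E_6 = -13.6057 × 8² / 6² = -24.187911111 eV

For emission (electron falling to lower state), the photon energy is:
E_photon = E_18 - E_6 = |-2.687545679 - (-24.187911111)|
E_photon = 21.500365 eV

This energy is carried away by the emitted photon.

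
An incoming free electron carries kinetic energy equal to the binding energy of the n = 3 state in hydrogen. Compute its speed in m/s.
7.29e+05 m/s (or 0.24325% of c)

The binding energy at n = 3 for hydrogen is:
E_3 = -13.6057/3² = -1.5117444 eV
|E_3| = 1.5117444 eV

Convert to Joules:
KE = 1.5117444 eV × (1.602177 × 10⁻¹⁹ J/eV) = 2.4221e-19 J

Using KE = ½mv²:
v = √(2·KE/m_e)
v = √(2 × 2.4221e-19 J / 9.10938 × 10⁻³¹ kg)
v = 7.29e+05 m/s

This is approximately 0.24325% the speed of light.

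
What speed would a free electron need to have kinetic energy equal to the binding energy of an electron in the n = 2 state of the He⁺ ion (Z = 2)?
2.1877e+06 m/s (or 0.72974% of c)

The binding energy at n = 2 for He⁺ is:
E_2 = -13.6057 × 2²/2² = -13.6057000 eV
|E_2| = 13.6057000 eV

Convert to Joules:
KE = 13.6057000 eV × (1.602177 × 10⁻¹⁹ J/eV) = 2.179874e-18 J

Using KE = ½mv²:
v = √(2·KE/m_e)
v = √(2 × 2.179874e-18 J / 9.10938 × 10⁻³¹ kg)
v = 2.1877e+06 m/s

This is approximately 0.72974% the speed of light.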